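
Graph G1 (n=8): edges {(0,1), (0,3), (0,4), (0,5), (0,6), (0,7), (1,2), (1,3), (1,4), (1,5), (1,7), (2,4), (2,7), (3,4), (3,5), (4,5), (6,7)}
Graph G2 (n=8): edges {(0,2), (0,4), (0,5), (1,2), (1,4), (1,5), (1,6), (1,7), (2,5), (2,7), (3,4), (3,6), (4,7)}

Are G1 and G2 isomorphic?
No, not isomorphic

The graphs are NOT isomorphic.

Degrees in G1: deg(0)=6, deg(1)=6, deg(2)=3, deg(3)=4, deg(4)=5, deg(5)=4, deg(6)=2, deg(7)=4.
Sorted degree sequence of G1: [6, 6, 5, 4, 4, 4, 3, 2].
Degrees in G2: deg(0)=3, deg(1)=5, deg(2)=4, deg(3)=2, deg(4)=4, deg(5)=3, deg(6)=2, deg(7)=3.
Sorted degree sequence of G2: [5, 4, 4, 3, 3, 3, 2, 2].
The (sorted) degree sequence is an isomorphism invariant, so since G1 and G2 have different degree sequences they cannot be isomorphic.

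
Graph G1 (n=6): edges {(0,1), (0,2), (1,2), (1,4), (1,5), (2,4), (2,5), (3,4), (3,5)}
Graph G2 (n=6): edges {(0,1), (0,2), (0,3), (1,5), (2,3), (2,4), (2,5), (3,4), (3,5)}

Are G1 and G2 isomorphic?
Yes, isomorphic

The graphs are isomorphic.
One valid mapping φ: V(G1) → V(G2): 0→4, 1→2, 2→3, 3→1, 4→0, 5→5

Verify φ preserves adjacency — for each edge of G1, its image is an edge of G2:
  (0,1) → (φ(0),φ(1)) = (2,4) ∈ E(G2) ✓
  (0,2) → (φ(0),φ(2)) = (3,4) ∈ E(G2) ✓
  (1,2) → (φ(1),φ(2)) = (2,3) ∈ E(G2) ✓
  (1,4) → (φ(1),φ(4)) = (0,2) ∈ E(G2) ✓
  (1,5) → (φ(1),φ(5)) = (2,5) ∈ E(G2) ✓
  (2,4) → (φ(2),φ(4)) = (0,3) ∈ E(G2) ✓
  (2,5) → (φ(2),φ(5)) = (3,5) ∈ E(G2) ✓
  (3,4) → (φ(3),φ(4)) = (0,1) ∈ E(G2) ✓
  (3,5) → (φ(3),φ(5)) = (1,5) ∈ E(G2) ✓
All 9 edges of G1 map to edges of G2, and |E(G1)| = |E(G2)| = 9, so φ is a bijection on edges as well as vertices. Hence G1 ≅ G2.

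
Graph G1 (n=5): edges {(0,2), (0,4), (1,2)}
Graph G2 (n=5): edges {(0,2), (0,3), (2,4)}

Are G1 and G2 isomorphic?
Yes, isomorphic

The graphs are isomorphic.
One valid mapping φ: V(G1) → V(G2): 0→2, 1→3, 2→0, 3→1, 4→4

Verify φ preserves adjacency — for each edge of G1, its image is an edge of G2:
  (0,2) → (φ(0),φ(2)) = (0,2) ∈ E(G2) ✓
  (0,4) → (φ(0),φ(4)) = (2,4) ∈ E(G2) ✓
  (1,2) → (φ(1),φ(2)) = (0,3) ∈ E(G2) ✓
All 3 edges of G1 map to edges of G2, and |E(G1)| = |E(G2)| = 3, so φ is a bijection on edges as well as vertices. Hence G1 ≅ G2.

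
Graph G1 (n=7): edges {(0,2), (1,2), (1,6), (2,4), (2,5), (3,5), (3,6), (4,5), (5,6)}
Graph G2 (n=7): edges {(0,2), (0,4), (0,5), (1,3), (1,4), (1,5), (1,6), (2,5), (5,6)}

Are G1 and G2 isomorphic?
Yes, isomorphic

The graphs are isomorphic.
One valid mapping φ: V(G1) → V(G2): 0→3, 1→4, 2→1, 3→2, 4→6, 5→5, 6→0

Verify φ preserves adjacency — for each edge of G1, its image is an edge of G2:
  (0,2) → (φ(0),φ(2)) = (1,3) ∈ E(G2) ✓
  (1,2) → (φ(1),φ(2)) = (1,4) ∈ E(G2) ✓
  (1,6) → (φ(1),φ(6)) = (0,4) ∈ E(G2) ✓
  (2,4) → (φ(2),φ(4)) = (1,6) ∈ E(G2) ✓
  (2,5) → (φ(2),φ(5)) = (1,5) ∈ E(G2) ✓
  (3,5) → (φ(3),φ(5)) = (2,5) ∈ E(G2) ✓
  (3,6) → (φ(3),φ(6)) = (0,2) ∈ E(G2) ✓
  (4,5) → (φ(4),φ(5)) = (5,6) ∈ E(G2) ✓
  (5,6) → (φ(5),φ(6)) = (0,5) ∈ E(G2) ✓
All 9 edges of G1 map to edges of G2, and |E(G1)| = |E(G2)| = 9, so φ is a bijection on edges as well as vertices. Hence G1 ≅ G2.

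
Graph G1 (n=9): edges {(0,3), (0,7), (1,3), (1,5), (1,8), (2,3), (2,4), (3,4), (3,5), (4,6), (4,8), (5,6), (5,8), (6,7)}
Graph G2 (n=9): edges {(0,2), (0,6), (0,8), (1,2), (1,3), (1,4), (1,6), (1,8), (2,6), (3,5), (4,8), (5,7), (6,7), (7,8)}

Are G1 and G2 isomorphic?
Yes, isomorphic

The graphs are isomorphic.
One valid mapping φ: V(G1) → V(G2): 0→3, 1→2, 2→4, 3→1, 4→8, 5→6, 6→7, 7→5, 8→0

Verify φ preserves adjacency — for each edge of G1, its image is an edge of G2:
  (0,3) → (φ(0),φ(3)) = (1,3) ∈ E(G2) ✓
  (0,7) → (φ(0),φ(7)) = (3,5) ∈ E(G2) ✓
  (1,3) → (φ(1),φ(3)) = (1,2) ∈ E(G2) ✓
  (1,5) → (φ(1),φ(5)) = (2,6) ∈ E(G2) ✓
  (1,8) → (φ(1),φ(8)) = (0,2) ∈ E(G2) ✓
  (2,3) → (φ(2),φ(3)) = (1,4) ∈ E(G2) ✓
  (2,4) → (φ(2),φ(4)) = (4,8) ∈ E(G2) ✓
  (3,4) → (φ(3),φ(4)) = (1,8) ∈ E(G2) ✓
  (3,5) → (φ(3),φ(5)) = (1,6) ∈ E(G2) ✓
  (4,6) → (φ(4),φ(6)) = (7,8) ∈ E(G2) ✓
  (4,8) → (φ(4),φ(8)) = (0,8) ∈ E(G2) ✓
  (5,6) → (φ(5),φ(6)) = (6,7) ∈ E(G2) ✓
  (5,8) → (φ(5),φ(8)) = (0,6) ∈ E(G2) ✓
  (6,7) → (φ(6),φ(7)) = (5,7) ∈ E(G2) ✓
All 14 edges of G1 map to edges of G2, and |E(G1)| = |E(G2)| = 14, so φ is a bijection on edges as well as vertices. Hence G1 ≅ G2.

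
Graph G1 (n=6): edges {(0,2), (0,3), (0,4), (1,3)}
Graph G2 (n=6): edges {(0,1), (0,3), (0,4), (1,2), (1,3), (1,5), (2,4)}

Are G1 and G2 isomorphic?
No, not isomorphic

The graphs are NOT isomorphic.

Connected components of G1: 2 component(s) with vertex sets [[5], [0, 1, 2, 3, 4]], sizes [1, 5].
Connected components of G2: 1 component(s) with vertex sets [[0, 1, 2, 3, 4, 5]], sizes [6].
The number of connected components (and the multiset of component sizes) is an isomorphism invariant — an isomorphism maps each component of G1 bijectively onto a component of G2. Since G1 has 2 component(s) and G2 has 1, they cannot be isomorphic.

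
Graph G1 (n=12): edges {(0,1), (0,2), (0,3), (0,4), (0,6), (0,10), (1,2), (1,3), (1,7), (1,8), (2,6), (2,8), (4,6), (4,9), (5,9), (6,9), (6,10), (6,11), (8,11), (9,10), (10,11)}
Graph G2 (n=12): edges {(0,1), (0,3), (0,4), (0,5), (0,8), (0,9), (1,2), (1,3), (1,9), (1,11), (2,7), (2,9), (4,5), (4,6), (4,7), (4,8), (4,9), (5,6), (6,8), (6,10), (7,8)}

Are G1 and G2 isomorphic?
Yes, isomorphic

The graphs are isomorphic.
One valid mapping φ: V(G1) → V(G2): 0→0, 1→1, 2→9, 3→3, 4→5, 5→10, 6→4, 7→11, 8→2, 9→6, 10→8, 11→7

Verify φ preserves adjacency — for each edge of G1, its image is an edge of G2:
  (0,1) → (φ(0),φ(1)) = (0,1) ∈ E(G2) ✓
  (0,2) → (φ(0),φ(2)) = (0,9) ∈ E(G2) ✓
  (0,3) → (φ(0),φ(3)) = (0,3) ∈ E(G2) ✓
  (0,4) → (φ(0),φ(4)) = (0,5) ∈ E(G2) ✓
  (0,6) → (φ(0),φ(6)) = (0,4) ∈ E(G2) ✓
  (0,10) → (φ(0),φ(10)) = (0,8) ∈ E(G2) ✓
  (1,2) → (φ(1),φ(2)) = (1,9) ∈ E(G2) ✓
  (1,3) → (φ(1),φ(3)) = (1,3) ∈ E(G2) ✓
  (1,7) → (φ(1),φ(7)) = (1,11) ∈ E(G2) ✓
  (1,8) → (φ(1),φ(8)) = (1,2) ∈ E(G2) ✓
  (2,6) → (φ(2),φ(6)) = (4,9) ∈ E(G2) ✓
  (2,8) → (φ(2),φ(8)) = (2,9) ∈ E(G2) ✓
  (4,6) → (φ(4),φ(6)) = (4,5) ∈ E(G2) ✓
  (4,9) → (φ(4),φ(9)) = (5,6) ∈ E(G2) ✓
  (5,9) → (φ(5),φ(9)) = (6,10) ∈ E(G2) ✓
  (6,9) → (φ(6),φ(9)) = (4,6) ∈ E(G2) ✓
  (6,10) → (φ(6),φ(10)) = (4,8) ∈ E(G2) ✓
  (6,11) → (φ(6),φ(11)) = (4,7) ∈ E(G2) ✓
  (8,11) → (φ(8),φ(11)) = (2,7) ∈ E(G2) ✓
  (9,10) → (φ(9),φ(10)) = (6,8) ∈ E(G2) ✓
  (10,11) → (φ(10),φ(11)) = (7,8) ∈ E(G2) ✓
All 21 edges of G1 map to edges of G2, and |E(G1)| = |E(G2)| = 21, so φ is a bijection on edges as well as vertices. Hence G1 ≅ G2.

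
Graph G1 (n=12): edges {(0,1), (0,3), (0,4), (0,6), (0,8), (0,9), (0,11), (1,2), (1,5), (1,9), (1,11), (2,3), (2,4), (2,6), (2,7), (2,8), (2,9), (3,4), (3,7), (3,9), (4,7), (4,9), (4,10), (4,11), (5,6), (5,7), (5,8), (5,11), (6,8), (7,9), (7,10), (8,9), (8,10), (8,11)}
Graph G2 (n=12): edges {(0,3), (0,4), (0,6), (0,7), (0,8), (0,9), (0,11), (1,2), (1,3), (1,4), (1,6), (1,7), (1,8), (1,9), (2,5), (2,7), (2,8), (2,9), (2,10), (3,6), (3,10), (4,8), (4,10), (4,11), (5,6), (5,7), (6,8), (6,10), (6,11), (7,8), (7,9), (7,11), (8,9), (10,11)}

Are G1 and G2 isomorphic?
Yes, isomorphic

The graphs are isomorphic.
One valid mapping φ: V(G1) → V(G2): 0→0, 1→4, 2→1, 3→9, 4→7, 5→10, 6→3, 7→2, 8→6, 9→8, 10→5, 11→11

Verify φ preserves adjacency — for each edge of G1, its image is an edge of G2:
  (0,1) → (φ(0),φ(1)) = (0,4) ∈ E(G2) ✓
  (0,3) → (φ(0),φ(3)) = (0,9) ∈ E(G2) ✓
  (0,4) → (φ(0),φ(4)) = (0,7) ∈ E(G2) ✓
  (0,6) → (φ(0),φ(6)) = (0,3) ∈ E(G2) ✓
  (0,8) → (φ(0),φ(8)) = (0,6) ∈ E(G2) ✓
  (0,9) → (φ(0),φ(9)) = (0,8) ∈ E(G2) ✓
  (0,11) → (φ(0),φ(11)) = (0,11) ∈ E(G2) ✓
  (1,2) → (φ(1),φ(2)) = (1,4) ∈ E(G2) ✓
  (1,5) → (φ(1),φ(5)) = (4,10) ∈ E(G2) ✓
  (1,9) → (φ(1),φ(9)) = (4,8) ∈ E(G2) ✓
  (1,11) → (φ(1),φ(11)) = (4,11) ∈ E(G2) ✓
  (2,3) → (φ(2),φ(3)) = (1,9) ∈ E(G2) ✓
  (2,4) → (φ(2),φ(4)) = (1,7) ∈ E(G2) ✓
  (2,6) → (φ(2),φ(6)) = (1,3) ∈ E(G2) ✓
  (2,7) → (φ(2),φ(7)) = (1,2) ∈ E(G2) ✓
  (2,8) → (φ(2),φ(8)) = (1,6) ∈ E(G2) ✓
  (2,9) → (φ(2),φ(9)) = (1,8) ∈ E(G2) ✓
  (3,4) → (φ(3),φ(4)) = (7,9) ∈ E(G2) ✓
  (3,7) → (φ(3),φ(7)) = (2,9) ∈ E(G2) ✓
  (3,9) → (φ(3),φ(9)) = (8,9) ∈ E(G2) ✓
  (4,7) → (φ(4),φ(7)) = (2,7) ∈ E(G2) ✓
  (4,9) → (φ(4),φ(9)) = (7,8) ∈ E(G2) ✓
  (4,10) → (φ(4),φ(10)) = (5,7) ∈ E(G2) ✓
  (4,11) → (φ(4),φ(11)) = (7,11) ∈ E(G2) ✓
  (5,6) → (φ(5),φ(6)) = (3,10) ∈ E(G2) ✓
  (5,7) → (φ(5),φ(7)) = (2,10) ∈ E(G2) ✓
  (5,8) → (φ(5),φ(8)) = (6,10) ∈ E(G2) ✓
  (5,11) → (φ(5),φ(11)) = (10,11) ∈ E(G2) ✓
  (6,8) → (φ(6),φ(8)) = (3,6) ∈ E(G2) ✓
  (7,9) → (φ(7),φ(9)) = (2,8) ∈ E(G2) ✓
  (7,10) → (φ(7),φ(10)) = (2,5) ∈ E(G2) ✓
  (8,9) → (φ(8),φ(9)) = (6,8) ∈ E(G2) ✓
  (8,10) → (φ(8),φ(10)) = (5,6) ∈ E(G2) ✓
  (8,11) → (φ(8),φ(11)) = (6,11) ∈ E(G2) ✓
All 34 edges of G1 map to edges of G2, and |E(G1)| = |E(G2)| = 34, so φ is a bijection on edges as well as vertices. Hence G1 ≅ G2.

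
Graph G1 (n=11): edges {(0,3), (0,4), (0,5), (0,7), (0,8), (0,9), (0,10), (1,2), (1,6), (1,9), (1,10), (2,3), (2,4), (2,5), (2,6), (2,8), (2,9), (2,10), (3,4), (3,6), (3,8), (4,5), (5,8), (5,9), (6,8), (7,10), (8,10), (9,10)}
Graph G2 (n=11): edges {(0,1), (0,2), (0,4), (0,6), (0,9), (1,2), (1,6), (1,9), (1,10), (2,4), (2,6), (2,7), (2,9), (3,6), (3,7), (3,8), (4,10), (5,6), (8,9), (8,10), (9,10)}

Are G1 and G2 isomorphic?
No, not isomorphic

The graphs are NOT isomorphic.

Degrees in G1: deg(0)=7, deg(1)=4, deg(2)=8, deg(3)=5, deg(4)=4, deg(5)=5, deg(6)=4, deg(7)=2, deg(8)=6, deg(9)=5, deg(10)=6.
Sorted degree sequence of G1: [8, 7, 6, 6, 5, 5, 5, 4, 4, 4, 2].
Degrees in G2: deg(0)=5, deg(1)=5, deg(2)=6, deg(3)=3, deg(4)=3, deg(5)=1, deg(6)=5, deg(7)=2, deg(8)=3, deg(9)=5, deg(10)=4.
Sorted degree sequence of G2: [6, 5, 5, 5, 5, 4, 3, 3, 3, 2, 1].
The (sorted) degree sequence is an isomorphism invariant, so since G1 and G2 have different degree sequences they cannot be isomorphic.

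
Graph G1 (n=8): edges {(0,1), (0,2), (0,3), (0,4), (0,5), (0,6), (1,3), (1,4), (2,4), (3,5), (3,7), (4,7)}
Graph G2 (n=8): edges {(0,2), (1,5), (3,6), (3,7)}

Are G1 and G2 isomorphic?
No, not isomorphic

The graphs are NOT isomorphic.

Connected components of G1: 1 component(s) with vertex sets [[0, 1, 2, 3, 4, 5, 6, 7]], sizes [8].
Connected components of G2: 4 component(s) with vertex sets [[4], [0, 2], [1, 5], [3, 6, 7]], sizes [1, 2, 2, 3].
The number of connected components (and the multiset of component sizes) is an isomorphism invariant — an isomorphism maps each component of G1 bijectively onto a component of G2. Since G1 has 1 component(s) and G2 has 4, they cannot be isomorphic.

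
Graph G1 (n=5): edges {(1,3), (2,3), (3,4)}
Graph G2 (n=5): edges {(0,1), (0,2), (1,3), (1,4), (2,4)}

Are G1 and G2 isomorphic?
No, not isomorphic

The graphs are NOT isomorphic.

Degrees in G1: deg(0)=0, deg(1)=1, deg(2)=1, deg(3)=3, deg(4)=1.
Sorted degree sequence of G1: [3, 1, 1, 1, 0].
Degrees in G2: deg(0)=2, deg(1)=3, deg(2)=2, deg(3)=1, deg(4)=2.
Sorted degree sequence of G2: [3, 2, 2, 2, 1].
The (sorted) degree sequence is an isomorphism invariant, so since G1 and G2 have different degree sequences they cannot be isomorphic.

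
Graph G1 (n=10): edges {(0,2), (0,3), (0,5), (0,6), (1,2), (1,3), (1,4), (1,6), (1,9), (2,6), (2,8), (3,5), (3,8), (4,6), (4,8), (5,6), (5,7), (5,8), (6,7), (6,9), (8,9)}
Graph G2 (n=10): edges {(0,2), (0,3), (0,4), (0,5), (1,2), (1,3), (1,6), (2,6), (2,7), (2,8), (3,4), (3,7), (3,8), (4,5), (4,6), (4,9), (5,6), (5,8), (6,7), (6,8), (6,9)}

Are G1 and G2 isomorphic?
Yes, isomorphic

The graphs are isomorphic.
One valid mapping φ: V(G1) → V(G2): 0→5, 1→2, 2→8, 3→0, 4→1, 5→4, 6→6, 7→9, 8→3, 9→7

Verify φ preserves adjacency — for each edge of G1, its image is an edge of G2:
  (0,2) → (φ(0),φ(2)) = (5,8) ∈ E(G2) ✓
  (0,3) → (φ(0),φ(3)) = (0,5) ∈ E(G2) ✓
  (0,5) → (φ(0),φ(5)) = (4,5) ∈ E(G2) ✓
  (0,6) → (φ(0),φ(6)) = (5,6) ∈ E(G2) ✓
  (1,2) → (φ(1),φ(2)) = (2,8) ∈ E(G2) ✓
  (1,3) → (φ(1),φ(3)) = (0,2) ∈ E(G2) ✓
  (1,4) → (φ(1),φ(4)) = (1,2) ∈ E(G2) ✓
  (1,6) → (φ(1),φ(6)) = (2,6) ∈ E(G2) ✓
  (1,9) → (φ(1),φ(9)) = (2,7) ∈ E(G2) ✓
  (2,6) → (φ(2),φ(6)) = (6,8) ∈ E(G2) ✓
  (2,8) → (φ(2),φ(8)) = (3,8) ∈ E(G2) ✓
  (3,5) → (φ(3),φ(5)) = (0,4) ∈ E(G2) ✓
  (3,8) → (φ(3),φ(8)) = (0,3) ∈ E(G2) ✓
  (4,6) → (φ(4),φ(6)) = (1,6) ∈ E(G2) ✓
  (4,8) → (φ(4),φ(8)) = (1,3) ∈ E(G2) ✓
  (5,6) → (φ(5),φ(6)) = (4,6) ∈ E(G2) ✓
  (5,7) → (φ(5),φ(7)) = (4,9) ∈ E(G2) ✓
  (5,8) → (φ(5),φ(8)) = (3,4) ∈ E(G2) ✓
  (6,7) → (φ(6),φ(7)) = (6,9) ∈ E(G2) ✓
  (6,9) → (φ(6),φ(9)) = (6,7) ∈ E(G2) ✓
  (8,9) → (φ(8),φ(9)) = (3,7) ∈ E(G2) ✓
All 21 edges of G1 map to edges of G2, and |E(G1)| = |E(G2)| = 21, so φ is a bijection on edges as well as vertices. Hence G1 ≅ G2.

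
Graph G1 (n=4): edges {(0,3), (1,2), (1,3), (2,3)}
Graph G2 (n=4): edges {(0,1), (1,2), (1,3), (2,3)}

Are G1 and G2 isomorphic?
Yes, isomorphic

The graphs are isomorphic.
One valid mapping φ: V(G1) → V(G2): 0→0, 1→3, 2→2, 3→1

Verify φ preserves adjacency — for each edge of G1, its image is an edge of G2:
  (0,3) → (φ(0),φ(3)) = (0,1) ∈ E(G2) ✓
  (1,2) → (φ(1),φ(2)) = (2,3) ∈ E(G2) ✓
  (1,3) → (φ(1),φ(3)) = (1,3) ∈ E(G2) ✓
  (2,3) → (φ(2),φ(3)) = (1,2) ∈ E(G2) ✓
All 4 edges of G1 map to edges of G2, and |E(G1)| = |E(G2)| = 4, so φ is a bijection on edges as well as vertices. Hence G1 ≅ G2.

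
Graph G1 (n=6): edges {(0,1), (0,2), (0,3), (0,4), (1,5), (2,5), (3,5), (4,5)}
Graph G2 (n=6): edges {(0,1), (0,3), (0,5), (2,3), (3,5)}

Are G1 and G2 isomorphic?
No, not isomorphic

The graphs are NOT isomorphic.

Connected components of G1: 1 component(s) with vertex sets [[0, 1, 2, 3, 4, 5]], sizes [6].
Connected components of G2: 2 component(s) with vertex sets [[4], [0, 1, 2, 3, 5]], sizes [1, 5].
The number of connected components (and the multiset of component sizes) is an isomorphism invariant — an isomorphism maps each component of G1 bijectively onto a component of G2. Since G1 has 1 component(s) and G2 has 2, they cannot be isomorphic.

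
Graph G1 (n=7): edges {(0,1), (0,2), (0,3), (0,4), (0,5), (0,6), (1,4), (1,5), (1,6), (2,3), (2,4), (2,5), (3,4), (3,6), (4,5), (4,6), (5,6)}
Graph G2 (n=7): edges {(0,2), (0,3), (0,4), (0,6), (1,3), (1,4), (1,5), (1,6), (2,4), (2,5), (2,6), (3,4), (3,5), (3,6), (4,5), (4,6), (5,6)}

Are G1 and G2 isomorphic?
Yes, isomorphic

The graphs are isomorphic.
One valid mapping φ: V(G1) → V(G2): 0→4, 1→1, 2→0, 3→2, 4→6, 5→3, 6→5

Verify φ preserves adjacency — for each edge of G1, its image is an edge of G2:
  (0,1) → (φ(0),φ(1)) = (1,4) ∈ E(G2) ✓
  (0,2) → (φ(0),φ(2)) = (0,4) ∈ E(G2) ✓
  (0,3) → (φ(0),φ(3)) = (2,4) ∈ E(G2) ✓
  (0,4) → (φ(0),φ(4)) = (4,6) ∈ E(G2) ✓
  (0,5) → (φ(0),φ(5)) = (3,4) ∈ E(G2) ✓
  (0,6) → (φ(0),φ(6)) = (4,5) ∈ E(G2) ✓
  (1,4) → (φ(1),φ(4)) = (1,6) ∈ E(G2) ✓
  (1,5) → (φ(1),φ(5)) = (1,3) ∈ E(G2) ✓
  (1,6) → (φ(1),φ(6)) = (1,5) ∈ E(G2) ✓
  (2,3) → (φ(2),φ(3)) = (0,2) ∈ E(G2) ✓
  (2,4) → (φ(2),φ(4)) = (0,6) ∈ E(G2) ✓
  (2,5) → (φ(2),φ(5)) = (0,3) ∈ E(G2) ✓
  (3,4) → (φ(3),φ(4)) = (2,6) ∈ E(G2) ✓
  (3,6) → (φ(3),φ(6)) = (2,5) ∈ E(G2) ✓
  (4,5) → (φ(4),φ(5)) = (3,6) ∈ E(G2) ✓
  (4,6) → (φ(4),φ(6)) = (5,6) ∈ E(G2) ✓
  (5,6) → (φ(5),φ(6)) = (3,5) ∈ E(G2) ✓
All 17 edges of G1 map to edges of G2, and |E(G1)| = |E(G2)| = 17, so φ is a bijection on edges as well as vertices. Hence G1 ≅ G2.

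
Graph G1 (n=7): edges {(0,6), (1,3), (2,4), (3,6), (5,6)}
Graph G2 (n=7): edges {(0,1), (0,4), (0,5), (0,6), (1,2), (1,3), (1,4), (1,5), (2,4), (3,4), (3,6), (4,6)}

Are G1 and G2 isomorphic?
No, not isomorphic

The graphs are NOT isomorphic.

Connected components of G1: 2 component(s) with vertex sets [[2, 4], [0, 1, 3, 5, 6]], sizes [2, 5].
Connected components of G2: 1 component(s) with vertex sets [[0, 1, 2, 3, 4, 5, 6]], sizes [7].
The number of connected components (and the multiset of component sizes) is an isomorphism invariant — an isomorphism maps each component of G1 bijectively onto a component of G2. Since G1 has 2 component(s) and G2 has 1, they cannot be isomorphic.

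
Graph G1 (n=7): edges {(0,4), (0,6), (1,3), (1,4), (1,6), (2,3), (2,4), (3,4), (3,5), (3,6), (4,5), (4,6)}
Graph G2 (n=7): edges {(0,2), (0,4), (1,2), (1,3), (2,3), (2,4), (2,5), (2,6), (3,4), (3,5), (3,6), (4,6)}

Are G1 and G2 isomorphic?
Yes, isomorphic

The graphs are isomorphic.
One valid mapping φ: V(G1) → V(G2): 0→0, 1→6, 2→1, 3→3, 4→2, 5→5, 6→4

Verify φ preserves adjacency — for each edge of G1, its image is an edge of G2:
  (0,4) → (φ(0),φ(4)) = (0,2) ∈ E(G2) ✓
  (0,6) → (φ(0),φ(6)) = (0,4) ∈ E(G2) ✓
  (1,3) → (φ(1),φ(3)) = (3,6) ∈ E(G2) ✓
  (1,4) → (φ(1),φ(4)) = (2,6) ∈ E(G2) ✓
  (1,6) → (φ(1),φ(6)) = (4,6) ∈ E(G2) ✓
  (2,3) → (φ(2),φ(3)) = (1,3) ∈ E(G2) ✓
  (2,4) → (φ(2),φ(4)) = (1,2) ∈ E(G2) ✓
  (3,4) → (φ(3),φ(4)) = (2,3) ∈ E(G2) ✓
  (3,5) → (φ(3),φ(5)) = (3,5) ∈ E(G2) ✓
  (3,6) → (φ(3),φ(6)) = (3,4) ∈ E(G2) ✓
  (4,5) → (φ(4),φ(5)) = (2,5) ∈ E(G2) ✓
  (4,6) → (φ(4),φ(6)) = (2,4) ∈ E(G2) ✓
All 12 edges of G1 map to edges of G2, and |E(G1)| = |E(G2)| = 12, so φ is a bijection on edges as well as vertices. Hence G1 ≅ G2.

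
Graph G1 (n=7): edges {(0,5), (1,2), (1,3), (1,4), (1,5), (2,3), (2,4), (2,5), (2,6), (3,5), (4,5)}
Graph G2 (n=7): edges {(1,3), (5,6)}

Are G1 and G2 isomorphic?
No, not isomorphic

The graphs are NOT isomorphic.

Connected components of G1: 1 component(s) with vertex sets [[0, 1, 2, 3, 4, 5, 6]], sizes [7].
Connected components of G2: 5 component(s) with vertex sets [[0], [2], [4], [1, 3], [5, 6]], sizes [1, 1, 1, 2, 2].
The number of connected components (and the multiset of component sizes) is an isomorphism invariant — an isomorphism maps each component of G1 bijectively onto a component of G2. Since G1 has 1 component(s) and G2 has 5, they cannot be isomorphic.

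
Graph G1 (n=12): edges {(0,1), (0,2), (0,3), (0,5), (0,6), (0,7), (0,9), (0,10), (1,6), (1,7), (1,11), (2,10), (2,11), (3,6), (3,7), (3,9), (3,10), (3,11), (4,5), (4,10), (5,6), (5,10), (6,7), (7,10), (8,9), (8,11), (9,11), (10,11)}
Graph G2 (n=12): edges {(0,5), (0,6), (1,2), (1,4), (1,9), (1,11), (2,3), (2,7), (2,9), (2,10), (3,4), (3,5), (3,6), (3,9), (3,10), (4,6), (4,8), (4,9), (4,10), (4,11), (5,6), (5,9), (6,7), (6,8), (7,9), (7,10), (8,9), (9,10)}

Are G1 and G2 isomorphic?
Yes, isomorphic

The graphs are isomorphic.
One valid mapping φ: V(G1) → V(G2): 0→9, 1→7, 2→8, 3→3, 4→11, 5→1, 6→2, 7→10, 8→0, 9→5, 10→4, 11→6

Verify φ preserves adjacency — for each edge of G1, its image is an edge of G2:
  (0,1) → (φ(0),φ(1)) = (7,9) ∈ E(G2) ✓
  (0,2) → (φ(0),φ(2)) = (8,9) ∈ E(G2) ✓
  (0,3) → (φ(0),φ(3)) = (3,9) ∈ E(G2) ✓
  (0,5) → (φ(0),φ(5)) = (1,9) ∈ E(G2) ✓
  (0,6) → (φ(0),φ(6)) = (2,9) ∈ E(G2) ✓
  (0,7) → (φ(0),φ(7)) = (9,10) ∈ E(G2) ✓
  (0,9) → (φ(0),φ(9)) = (5,9) ∈ E(G2) ✓
  (0,10) → (φ(0),φ(10)) = (4,9) ∈ E(G2) ✓
  (1,6) → (φ(1),φ(6)) = (2,7) ∈ E(G2) ✓
  (1,7) → (φ(1),φ(7)) = (7,10) ∈ E(G2) ✓
  (1,11) → (φ(1),φ(11)) = (6,7) ∈ E(G2) ✓
  (2,10) → (φ(2),φ(10)) = (4,8) ∈ E(G2) ✓
  (2,11) → (φ(2),φ(11)) = (6,8) ∈ E(G2) ✓
  (3,6) → (φ(3),φ(6)) = (2,3) ∈ E(G2) ✓
  (3,7) → (φ(3),φ(7)) = (3,10) ∈ E(G2) ✓
  (3,9) → (φ(3),φ(9)) = (3,5) ∈ E(G2) ✓
  (3,10) → (φ(3),φ(10)) = (3,4) ∈ E(G2) ✓
  (3,11) → (φ(3),φ(11)) = (3,6) ∈ E(G2) ✓
  (4,5) → (φ(4),φ(5)) = (1,11) ∈ E(G2) ✓
  (4,10) → (φ(4),φ(10)) = (4,11) ∈ E(G2) ✓
  (5,6) → (φ(5),φ(6)) = (1,2) ∈ E(G2) ✓
  (5,10) → (φ(5),φ(10)) = (1,4) ∈ E(G2) ✓
  (6,7) → (φ(6),φ(7)) = (2,10) ∈ E(G2) ✓
  (7,10) → (φ(7),φ(10)) = (4,10) ∈ E(G2) ✓
  (8,9) → (φ(8),φ(9)) = (0,5) ∈ E(G2) ✓
  (8,11) → (φ(8),φ(11)) = (0,6) ∈ E(G2) ✓
  (9,11) → (φ(9),φ(11)) = (5,6) ∈ E(G2) ✓
  (10,11) → (φ(10),φ(11)) = (4,6) ∈ E(G2) ✓
All 28 edges of G1 map to edges of G2, and |E(G1)| = |E(G2)| = 28, so φ is a bijection on edges as well as vertices. Hence G1 ≅ G2.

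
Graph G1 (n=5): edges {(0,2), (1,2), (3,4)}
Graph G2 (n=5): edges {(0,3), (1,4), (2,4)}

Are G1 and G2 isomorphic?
Yes, isomorphic

The graphs are isomorphic.
One valid mapping φ: V(G1) → V(G2): 0→1, 1→2, 2→4, 3→3, 4→0

Verify φ preserves adjacency — for each edge of G1, its image is an edge of G2:
  (0,2) → (φ(0),φ(2)) = (1,4) ∈ E(G2) ✓
  (1,2) → (φ(1),φ(2)) = (2,4) ∈ E(G2) ✓
  (3,4) → (φ(3),φ(4)) = (0,3) ∈ E(G2) ✓
All 3 edges of G1 map to edges of G2, and |E(G1)| = |E(G2)| = 3, so φ is a bijection on edges as well as vertices. Hence G1 ≅ G2.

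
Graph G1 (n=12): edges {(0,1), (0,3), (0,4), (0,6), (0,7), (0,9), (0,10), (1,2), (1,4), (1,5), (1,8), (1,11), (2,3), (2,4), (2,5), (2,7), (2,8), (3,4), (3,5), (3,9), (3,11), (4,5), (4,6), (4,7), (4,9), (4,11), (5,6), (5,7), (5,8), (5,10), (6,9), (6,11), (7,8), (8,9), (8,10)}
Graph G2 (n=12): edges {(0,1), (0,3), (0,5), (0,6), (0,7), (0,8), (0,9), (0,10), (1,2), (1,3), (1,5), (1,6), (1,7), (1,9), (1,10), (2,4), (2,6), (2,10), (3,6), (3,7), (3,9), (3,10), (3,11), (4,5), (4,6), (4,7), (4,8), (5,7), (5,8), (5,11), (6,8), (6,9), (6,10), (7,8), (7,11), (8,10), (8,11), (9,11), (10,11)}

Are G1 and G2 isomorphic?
No, not isomorphic

The graphs are NOT isomorphic.

Degrees in G1: deg(0)=7, deg(1)=6, deg(2)=6, deg(3)=6, deg(4)=9, deg(5)=8, deg(6)=5, deg(7)=5, deg(8)=6, deg(9)=5, deg(10)=3, deg(11)=4.
Sorted degree sequence of G1: [9, 8, 7, 6, 6, 6, 6, 5, 5, 5, 4, 3].
Degrees in G2: deg(0)=8, deg(1)=8, deg(2)=4, deg(3)=7, deg(4)=5, deg(5)=6, deg(6)=8, deg(7)=7, deg(8)=7, deg(9)=5, deg(10)=7, deg(11)=6.
Sorted degree sequence of G2: [8, 8, 8, 7, 7, 7, 7, 6, 6, 5, 5, 4].
The (sorted) degree sequence is an isomorphism invariant, so since G1 and G2 have different degree sequences they cannot be isomorphic.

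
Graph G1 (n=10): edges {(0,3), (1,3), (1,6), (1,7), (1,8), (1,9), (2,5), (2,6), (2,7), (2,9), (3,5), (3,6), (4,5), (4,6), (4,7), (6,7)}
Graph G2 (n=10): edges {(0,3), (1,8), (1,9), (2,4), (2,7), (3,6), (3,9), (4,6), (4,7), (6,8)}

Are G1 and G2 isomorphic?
No, not isomorphic

The graphs are NOT isomorphic.

Connected components of G1: 1 component(s) with vertex sets [[0, 1, 2, 3, 4, 5, 6, 7, 8, 9]], sizes [10].
Connected components of G2: 2 component(s) with vertex sets [[5], [0, 1, 2, 3, 4, 6, 7, 8, 9]], sizes [1, 9].
The number of connected components (and the multiset of component sizes) is an isomorphism invariant — an isomorphism maps each component of G1 bijectively onto a component of G2. Since G1 has 1 component(s) and G2 has 2, they cannot be isomorphic.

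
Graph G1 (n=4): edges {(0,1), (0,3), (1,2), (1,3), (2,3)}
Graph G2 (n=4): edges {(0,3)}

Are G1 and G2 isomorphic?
No, not isomorphic

The graphs are NOT isomorphic.

Connected components of G1: 1 component(s) with vertex sets [[0, 1, 2, 3]], sizes [4].
Connected components of G2: 3 component(s) with vertex sets [[1], [2], [0, 3]], sizes [1, 1, 2].
The number of connected components (and the multiset of component sizes) is an isomorphism invariant — an isomorphism maps each component of G1 bijectively onto a component of G2. Since G1 has 1 component(s) and G2 has 3, they cannot be isomorphic.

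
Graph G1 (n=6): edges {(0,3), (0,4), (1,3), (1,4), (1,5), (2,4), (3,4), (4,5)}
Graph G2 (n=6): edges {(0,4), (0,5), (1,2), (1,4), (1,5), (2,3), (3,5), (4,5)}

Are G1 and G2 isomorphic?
No, not isomorphic

The graphs are NOT isomorphic.

Counting triangles (3-cliques): G1 has 3, G2 has 2.
Triangle count is an isomorphism invariant, so differing triangle counts rule out isomorphism.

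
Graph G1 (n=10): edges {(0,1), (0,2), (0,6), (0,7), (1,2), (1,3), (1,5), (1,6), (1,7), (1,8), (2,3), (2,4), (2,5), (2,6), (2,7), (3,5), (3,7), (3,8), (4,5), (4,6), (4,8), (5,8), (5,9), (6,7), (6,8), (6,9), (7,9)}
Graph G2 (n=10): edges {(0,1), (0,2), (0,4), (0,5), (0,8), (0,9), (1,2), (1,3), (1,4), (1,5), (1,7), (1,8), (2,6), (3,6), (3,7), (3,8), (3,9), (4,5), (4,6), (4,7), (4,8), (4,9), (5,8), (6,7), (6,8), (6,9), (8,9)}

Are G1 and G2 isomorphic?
Yes, isomorphic

The graphs are isomorphic.
One valid mapping φ: V(G1) → V(G2): 0→5, 1→8, 2→4, 3→9, 4→7, 5→6, 6→1, 7→0, 8→3, 9→2

Verify φ preserves adjacency — for each edge of G1, its image is an edge of G2:
  (0,1) → (φ(0),φ(1)) = (5,8) ∈ E(G2) ✓
  (0,2) → (φ(0),φ(2)) = (4,5) ∈ E(G2) ✓
  (0,6) → (φ(0),φ(6)) = (1,5) ∈ E(G2) ✓
  (0,7) → (φ(0),φ(7)) = (0,5) ∈ E(G2) ✓
  (1,2) → (φ(1),φ(2)) = (4,8) ∈ E(G2) ✓
  (1,3) → (φ(1),φ(3)) = (8,9) ∈ E(G2) ✓
  (1,5) → (φ(1),φ(5)) = (6,8) ∈ E(G2) ✓
  (1,6) → (φ(1),φ(6)) = (1,8) ∈ E(G2) ✓
  (1,7) → (φ(1),φ(7)) = (0,8) ∈ E(G2) ✓
  (1,8) → (φ(1),φ(8)) = (3,8) ∈ E(G2) ✓
  (2,3) → (φ(2),φ(3)) = (4,9) ∈ E(G2) ✓
  (2,4) → (φ(2),φ(4)) = (4,7) ∈ E(G2) ✓
  (2,5) → (φ(2),φ(5)) = (4,6) ∈ E(G2) ✓
  (2,6) → (φ(2),φ(6)) = (1,4) ∈ E(G2) ✓
  (2,7) → (φ(2),φ(7)) = (0,4) ∈ E(G2) ✓
  (3,5) → (φ(3),φ(5)) = (6,9) ∈ E(G2) ✓
  (3,7) → (φ(3),φ(7)) = (0,9) ∈ E(G2) ✓
  (3,8) → (φ(3),φ(8)) = (3,9) ∈ E(G2) ✓
  (4,5) → (φ(4),φ(5)) = (6,7) ∈ E(G2) ✓
  (4,6) → (φ(4),φ(6)) = (1,7) ∈ E(G2) ✓
  (4,8) → (φ(4),φ(8)) = (3,7) ∈ E(G2) ✓
  (5,8) → (φ(5),φ(8)) = (3,6) ∈ E(G2) ✓
  (5,9) → (φ(5),φ(9)) = (2,6) ∈ E(G2) ✓
  (6,7) → (φ(6),φ(7)) = (0,1) ∈ E(G2) ✓
  (6,8) → (φ(6),φ(8)) = (1,3) ∈ E(G2) ✓
  (6,9) → (φ(6),φ(9)) = (1,2) ∈ E(G2) ✓
  (7,9) → (φ(7),φ(9)) = (0,2) ∈ E(G2) ✓
All 27 edges of G1 map to edges of G2, and |E(G1)| = |E(G2)| = 27, so φ is a bijection on edges as well as vertices. Hence G1 ≅ G2.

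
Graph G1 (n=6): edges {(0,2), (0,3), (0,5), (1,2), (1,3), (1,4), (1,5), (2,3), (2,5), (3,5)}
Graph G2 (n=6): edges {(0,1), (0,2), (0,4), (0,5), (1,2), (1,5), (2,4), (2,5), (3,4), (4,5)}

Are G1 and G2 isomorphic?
Yes, isomorphic

The graphs are isomorphic.
One valid mapping φ: V(G1) → V(G2): 0→1, 1→4, 2→5, 3→2, 4→3, 5→0

Verify φ preserves adjacency — for each edge of G1, its image is an edge of G2:
  (0,2) → (φ(0),φ(2)) = (1,5) ∈ E(G2) ✓
  (0,3) → (φ(0),φ(3)) = (1,2) ∈ E(G2) ✓
  (0,5) → (φ(0),φ(5)) = (0,1) ∈ E(G2) ✓
  (1,2) → (φ(1),φ(2)) = (4,5) ∈ E(G2) ✓
  (1,3) → (φ(1),φ(3)) = (2,4) ∈ E(G2) ✓
  (1,4) → (φ(1),φ(4)) = (3,4) ∈ E(G2) ✓
  (1,5) → (φ(1),φ(5)) = (0,4) ∈ E(G2) ✓
  (2,3) → (φ(2),φ(3)) = (2,5) ∈ E(G2) ✓
  (2,5) → (φ(2),φ(5)) = (0,5) ∈ E(G2) ✓
  (3,5) → (φ(3),φ(5)) = (0,2) ∈ E(G2) ✓
All 10 edges of G1 map to edges of G2, and |E(G1)| = |E(G2)| = 10, so φ is a bijection on edges as well as vertices. Hence G1 ≅ G2.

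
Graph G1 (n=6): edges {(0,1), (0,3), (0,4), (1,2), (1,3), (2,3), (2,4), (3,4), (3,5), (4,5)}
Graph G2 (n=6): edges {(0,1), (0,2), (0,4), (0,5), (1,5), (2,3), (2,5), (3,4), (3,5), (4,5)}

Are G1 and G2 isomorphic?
Yes, isomorphic

The graphs are isomorphic.
One valid mapping φ: V(G1) → V(G2): 0→4, 1→3, 2→2, 3→5, 4→0, 5→1

Verify φ preserves adjacency — for each edge of G1, its image is an edge of G2:
  (0,1) → (φ(0),φ(1)) = (3,4) ∈ E(G2) ✓
  (0,3) → (φ(0),φ(3)) = (4,5) ∈ E(G2) ✓
  (0,4) → (φ(0),φ(4)) = (0,4) ∈ E(G2) ✓
  (1,2) → (φ(1),φ(2)) = (2,3) ∈ E(G2) ✓
  (1,3) → (φ(1),φ(3)) = (3,5) ∈ E(G2) ✓
  (2,3) → (φ(2),φ(3)) = (2,5) ∈ E(G2) ✓
  (2,4) → (φ(2),φ(4)) = (0,2) ∈ E(G2) ✓
  (3,4) → (φ(3),φ(4)) = (0,5) ∈ E(G2) ✓
  (3,5) → (φ(3),φ(5)) = (1,5) ∈ E(G2) ✓
  (4,5) → (φ(4),φ(5)) = (0,1) ∈ E(G2) ✓
All 10 edges of G1 map to edges of G2, and |E(G1)| = |E(G2)| = 10, so φ is a bijection on edges as well as vertices. Hence G1 ≅ G2.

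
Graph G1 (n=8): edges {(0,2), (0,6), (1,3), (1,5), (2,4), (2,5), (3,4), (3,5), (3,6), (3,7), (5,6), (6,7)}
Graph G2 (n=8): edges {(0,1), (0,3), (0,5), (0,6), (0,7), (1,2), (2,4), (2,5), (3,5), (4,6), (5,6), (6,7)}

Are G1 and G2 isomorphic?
Yes, isomorphic

The graphs are isomorphic.
One valid mapping φ: V(G1) → V(G2): 0→4, 1→3, 2→2, 3→0, 4→1, 5→5, 6→6, 7→7

Verify φ preserves adjacency — for each edge of G1, its image is an edge of G2:
  (0,2) → (φ(0),φ(2)) = (2,4) ∈ E(G2) ✓
  (0,6) → (φ(0),φ(6)) = (4,6) ∈ E(G2) ✓
  (1,3) → (φ(1),φ(3)) = (0,3) ∈ E(G2) ✓
  (1,5) → (φ(1),φ(5)) = (3,5) ∈ E(G2) ✓
  (2,4) → (φ(2),φ(4)) = (1,2) ∈ E(G2) ✓
  (2,5) → (φ(2),φ(5)) = (2,5) ∈ E(G2) ✓
  (3,4) → (φ(3),φ(4)) = (0,1) ∈ E(G2) ✓
  (3,5) → (φ(3),φ(5)) = (0,5) ∈ E(G2) ✓
  (3,6) → (φ(3),φ(6)) = (0,6) ∈ E(G2) ✓
  (3,7) → (φ(3),φ(7)) = (0,7) ∈ E(G2) ✓
  (5,6) → (φ(5),φ(6)) = (5,6) ∈ E(G2) ✓
  (6,7) → (φ(6),φ(7)) = (6,7) ∈ E(G2) ✓
All 12 edges of G1 map to edges of G2, and |E(G1)| = |E(G2)| = 12, so φ is a bijection on edges as well as vertices. Hence G1 ≅ G2.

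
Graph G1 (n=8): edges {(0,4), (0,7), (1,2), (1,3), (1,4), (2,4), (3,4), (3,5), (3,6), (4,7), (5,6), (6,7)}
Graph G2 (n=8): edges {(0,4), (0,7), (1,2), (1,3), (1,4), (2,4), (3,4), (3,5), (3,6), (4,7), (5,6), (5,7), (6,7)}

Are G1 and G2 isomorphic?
No, not isomorphic

The graphs are NOT isomorphic.

Counting edges: G1 has 12 edge(s); G2 has 13 edge(s).
Edge count is an isomorphism invariant (a bijection on vertices induces a bijection on edges), so differing edge counts rule out isomorphism.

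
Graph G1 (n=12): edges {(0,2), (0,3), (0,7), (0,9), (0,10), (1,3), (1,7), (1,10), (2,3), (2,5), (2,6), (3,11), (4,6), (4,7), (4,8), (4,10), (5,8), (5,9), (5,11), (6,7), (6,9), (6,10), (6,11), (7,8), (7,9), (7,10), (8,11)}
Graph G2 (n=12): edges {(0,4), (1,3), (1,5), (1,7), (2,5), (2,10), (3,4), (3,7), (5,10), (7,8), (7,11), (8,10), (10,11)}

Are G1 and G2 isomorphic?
No, not isomorphic

The graphs are NOT isomorphic.

Connected components of G1: 1 component(s) with vertex sets [[0, 1, 2, 3, 4, 5, 6, 7, 8, 9, 10, 11]], sizes [12].
Connected components of G2: 3 component(s) with vertex sets [[6], [9], [0, 1, 2, 3, 4, 5, 7, 8, 10, 11]], sizes [1, 1, 10].
The number of connected components (and the multiset of component sizes) is an isomorphism invariant — an isomorphism maps each component of G1 bijectively onto a component of G2. Since G1 has 1 component(s) and G2 has 3, they cannot be isomorphic.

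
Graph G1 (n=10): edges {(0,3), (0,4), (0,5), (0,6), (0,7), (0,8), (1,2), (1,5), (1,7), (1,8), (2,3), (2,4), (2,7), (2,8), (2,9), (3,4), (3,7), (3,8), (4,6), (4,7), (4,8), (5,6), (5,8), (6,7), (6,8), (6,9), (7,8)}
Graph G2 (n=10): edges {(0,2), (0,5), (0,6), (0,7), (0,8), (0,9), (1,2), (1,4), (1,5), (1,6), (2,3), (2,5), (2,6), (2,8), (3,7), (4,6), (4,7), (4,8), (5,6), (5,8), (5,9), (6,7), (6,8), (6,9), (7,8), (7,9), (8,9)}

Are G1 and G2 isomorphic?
Yes, isomorphic

The graphs are isomorphic.
One valid mapping φ: V(G1) → V(G2): 0→5, 1→4, 2→7, 3→9, 4→0, 5→1, 6→2, 7→8, 8→6, 9→3

Verify φ preserves adjacency — for each edge of G1, its image is an edge of G2:
  (0,3) → (φ(0),φ(3)) = (5,9) ∈ E(G2) ✓
  (0,4) → (φ(0),φ(4)) = (0,5) ∈ E(G2) ✓
  (0,5) → (φ(0),φ(5)) = (1,5) ∈ E(G2) ✓
  (0,6) → (φ(0),φ(6)) = (2,5) ∈ E(G2) ✓
  (0,7) → (φ(0),φ(7)) = (5,8) ∈ E(G2) ✓
  (0,8) → (φ(0),φ(8)) = (5,6) ∈ E(G2) ✓
  (1,2) → (φ(1),φ(2)) = (4,7) ∈ E(G2) ✓
  (1,5) → (φ(1),φ(5)) = (1,4) ∈ E(G2) ✓
  (1,7) → (φ(1),φ(7)) = (4,8) ∈ E(G2) ✓
  (1,8) → (φ(1),φ(8)) = (4,6) ∈ E(G2) ✓
  (2,3) → (φ(2),φ(3)) = (7,9) ∈ E(G2) ✓
  (2,4) → (φ(2),φ(4)) = (0,7) ∈ E(G2) ✓
  (2,7) → (φ(2),φ(7)) = (7,8) ∈ E(G2) ✓
  (2,8) → (φ(2),φ(8)) = (6,7) ∈ E(G2) ✓
  (2,9) → (φ(2),φ(9)) = (3,7) ∈ E(G2) ✓
  (3,4) → (φ(3),φ(4)) = (0,9) ∈ E(G2) ✓
  (3,7) → (φ(3),φ(7)) = (8,9) ∈ E(G2) ✓
  (3,8) → (φ(3),φ(8)) = (6,9) ∈ E(G2) ✓
  (4,6) → (φ(4),φ(6)) = (0,2) ∈ E(G2) ✓
  (4,7) → (φ(4),φ(7)) = (0,8) ∈ E(G2) ✓
  (4,8) → (φ(4),φ(8)) = (0,6) ∈ E(G2) ✓
  (5,6) → (φ(5),φ(6)) = (1,2) ∈ E(G2) ✓
  (5,8) → (φ(5),φ(8)) = (1,6) ∈ E(G2) ✓
  (6,7) → (φ(6),φ(7)) = (2,8) ∈ E(G2) ✓
  (6,8) → (φ(6),φ(8)) = (2,6) ∈ E(G2) ✓
  (6,9) → (φ(6),φ(9)) = (2,3) ∈ E(G2) ✓
  (7,8) → (φ(7),φ(8)) = (6,8) ∈ E(G2) ✓
All 27 edges of G1 map to edges of G2, and |E(G1)| = |E(G2)| = 27, so φ is a bijection on edges as well as vertices. Hence G1 ≅ G2.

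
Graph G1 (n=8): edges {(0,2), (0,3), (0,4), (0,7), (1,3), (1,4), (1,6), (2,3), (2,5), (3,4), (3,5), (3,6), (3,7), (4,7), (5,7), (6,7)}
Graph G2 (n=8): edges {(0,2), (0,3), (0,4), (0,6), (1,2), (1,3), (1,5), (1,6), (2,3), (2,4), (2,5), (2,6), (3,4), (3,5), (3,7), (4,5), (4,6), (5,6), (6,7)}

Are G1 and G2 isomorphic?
No, not isomorphic

The graphs are NOT isomorphic.

Degrees in G1: deg(0)=4, deg(1)=3, deg(2)=3, deg(3)=7, deg(4)=4, deg(5)=3, deg(6)=3, deg(7)=5.
Sorted degree sequence of G1: [7, 5, 4, 4, 3, 3, 3, 3].
Degrees in G2: deg(0)=4, deg(1)=4, deg(2)=6, deg(3)=6, deg(4)=5, deg(5)=5, deg(6)=6, deg(7)=2.
Sorted degree sequence of G2: [6, 6, 6, 5, 5, 4, 4, 2].
The (sorted) degree sequence is an isomorphism invariant, so since G1 and G2 have different degree sequences they cannot be isomorphic.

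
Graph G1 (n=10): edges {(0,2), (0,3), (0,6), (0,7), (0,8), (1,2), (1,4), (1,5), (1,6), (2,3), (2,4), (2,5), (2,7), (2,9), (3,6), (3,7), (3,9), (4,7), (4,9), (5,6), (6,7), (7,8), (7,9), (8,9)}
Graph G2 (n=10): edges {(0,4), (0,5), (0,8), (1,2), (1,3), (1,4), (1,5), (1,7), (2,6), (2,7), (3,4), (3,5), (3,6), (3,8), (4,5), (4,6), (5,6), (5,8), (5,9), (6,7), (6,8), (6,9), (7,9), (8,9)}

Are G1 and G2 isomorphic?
Yes, isomorphic

The graphs are isomorphic.
One valid mapping φ: V(G1) → V(G2): 0→4, 1→7, 2→6, 3→3, 4→9, 5→2, 6→1, 7→5, 8→0, 9→8

Verify φ preserves adjacency — for each edge of G1, its image is an edge of G2:
  (0,2) → (φ(0),φ(2)) = (4,6) ∈ E(G2) ✓
  (0,3) → (φ(0),φ(3)) = (3,4) ∈ E(G2) ✓
  (0,6) → (φ(0),φ(6)) = (1,4) ∈ E(G2) ✓
  (0,7) → (φ(0),φ(7)) = (4,5) ∈ E(G2) ✓
  (0,8) → (φ(0),φ(8)) = (0,4) ∈ E(G2) ✓
  (1,2) → (φ(1),φ(2)) = (6,7) ∈ E(G2) ✓
  (1,4) → (φ(1),φ(4)) = (7,9) ∈ E(G2) ✓
  (1,5) → (φ(1),φ(5)) = (2,7) ∈ E(G2) ✓
  (1,6) → (φ(1),φ(6)) = (1,7) ∈ E(G2) ✓
  (2,3) → (φ(2),φ(3)) = (3,6) ∈ E(G2) ✓
  (2,4) → (φ(2),φ(4)) = (6,9) ∈ E(G2) ✓
  (2,5) → (φ(2),φ(5)) = (2,6) ∈ E(G2) ✓
  (2,7) → (φ(2),φ(7)) = (5,6) ∈ E(G2) ✓
  (2,9) → (φ(2),φ(9)) = (6,8) ∈ E(G2) ✓
  (3,6) → (φ(3),φ(6)) = (1,3) ∈ E(G2) ✓
  (3,7) → (φ(3),φ(7)) = (3,5) ∈ E(G2) ✓
  (3,9) → (φ(3),φ(9)) = (3,8) ∈ E(G2) ✓
  (4,7) → (φ(4),φ(7)) = (5,9) ∈ E(G2) ✓
  (4,9) → (φ(4),φ(9)) = (8,9) ∈ E(G2) ✓
  (5,6) → (φ(5),φ(6)) = (1,2) ∈ E(G2) ✓
  (6,7) → (φ(6),φ(7)) = (1,5) ∈ E(G2) ✓
  (7,8) → (φ(7),φ(8)) = (0,5) ∈ E(G2) ✓
  (7,9) → (φ(7),φ(9)) = (5,8) ∈ E(G2) ✓
  (8,9) → (φ(8),φ(9)) = (0,8) ∈ E(G2) ✓
All 24 edges of G1 map to edges of G2, and |E(G1)| = |E(G2)| = 24, so φ is a bijection on edges as well as vertices. Hence G1 ≅ G2.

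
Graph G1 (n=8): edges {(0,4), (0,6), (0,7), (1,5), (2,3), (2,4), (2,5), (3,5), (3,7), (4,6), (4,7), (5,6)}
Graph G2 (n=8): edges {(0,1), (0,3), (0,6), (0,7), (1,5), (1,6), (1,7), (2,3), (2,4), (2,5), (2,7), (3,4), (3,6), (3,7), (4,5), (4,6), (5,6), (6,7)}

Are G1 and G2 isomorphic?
No, not isomorphic

The graphs are NOT isomorphic.

Counting triangles (3-cliques): G1 has 3, G2 has 13.
Triangle count is an isomorphism invariant, so differing triangle counts rule out isomorphism.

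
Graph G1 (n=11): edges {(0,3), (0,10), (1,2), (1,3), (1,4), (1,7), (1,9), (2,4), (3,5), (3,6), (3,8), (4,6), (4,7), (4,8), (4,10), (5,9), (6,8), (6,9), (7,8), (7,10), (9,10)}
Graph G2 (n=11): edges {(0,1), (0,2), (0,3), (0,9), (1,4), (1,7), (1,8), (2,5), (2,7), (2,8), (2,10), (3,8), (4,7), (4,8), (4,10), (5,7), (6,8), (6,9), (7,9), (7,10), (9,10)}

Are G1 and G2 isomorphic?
Yes, isomorphic

The graphs are isomorphic.
One valid mapping φ: V(G1) → V(G2): 0→6, 1→2, 2→5, 3→8, 4→7, 5→3, 6→1, 7→10, 8→4, 9→0, 10→9

Verify φ preserves adjacency — for each edge of G1, its image is an edge of G2:
  (0,3) → (φ(0),φ(3)) = (6,8) ∈ E(G2) ✓
  (0,10) → (φ(0),φ(10)) = (6,9) ∈ E(G2) ✓
  (1,2) → (φ(1),φ(2)) = (2,5) ∈ E(G2) ✓
  (1,3) → (φ(1),φ(3)) = (2,8) ∈ E(G2) ✓
  (1,4) → (φ(1),φ(4)) = (2,7) ∈ E(G2) ✓
  (1,7) → (φ(1),φ(7)) = (2,10) ∈ E(G2) ✓
  (1,9) → (φ(1),φ(9)) = (0,2) ∈ E(G2) ✓
  (2,4) → (φ(2),φ(4)) = (5,7) ∈ E(G2) ✓
  (3,5) → (φ(3),φ(5)) = (3,8) ∈ E(G2) ✓
  (3,6) → (φ(3),φ(6)) = (1,8) ∈ E(G2) ✓
  (3,8) → (φ(3),φ(8)) = (4,8) ∈ E(G2) ✓
  (4,6) → (φ(4),φ(6)) = (1,7) ∈ E(G2) ✓
  (4,7) → (φ(4),φ(7)) = (7,10) ∈ E(G2) ✓
  (4,8) → (φ(4),φ(8)) = (4,7) ∈ E(G2) ✓
  (4,10) → (φ(4),φ(10)) = (7,9) ∈ E(G2) ✓
  (5,9) → (φ(5),φ(9)) = (0,3) ∈ E(G2) ✓
  (6,8) → (φ(6),φ(8)) = (1,4) ∈ E(G2) ✓
  (6,9) → (φ(6),φ(9)) = (0,1) ∈ E(G2) ✓
  (7,8) → (φ(7),φ(8)) = (4,10) ∈ E(G2) ✓
  (7,10) → (φ(7),φ(10)) = (9,10) ∈ E(G2) ✓
  (9,10) → (φ(9),φ(10)) = (0,9) ∈ E(G2) ✓
All 21 edges of G1 map to edges of G2, and |E(G1)| = |E(G2)| = 21, so φ is a bijection on edges as well as vertices. Hence G1 ≅ G2.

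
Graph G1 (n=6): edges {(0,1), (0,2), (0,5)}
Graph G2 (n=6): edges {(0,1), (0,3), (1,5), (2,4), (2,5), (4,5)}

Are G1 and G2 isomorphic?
No, not isomorphic

The graphs are NOT isomorphic.

Counting triangles (3-cliques): G1 has 0, G2 has 1.
Triangle count is an isomorphism invariant, so differing triangle counts rule out isomorphism.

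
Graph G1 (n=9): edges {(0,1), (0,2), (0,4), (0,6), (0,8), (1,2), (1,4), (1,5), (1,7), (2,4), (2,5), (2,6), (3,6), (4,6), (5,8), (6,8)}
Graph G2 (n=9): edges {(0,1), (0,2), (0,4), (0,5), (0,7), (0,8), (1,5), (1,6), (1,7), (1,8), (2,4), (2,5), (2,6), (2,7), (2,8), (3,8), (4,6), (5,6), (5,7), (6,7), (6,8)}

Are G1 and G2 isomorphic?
No, not isomorphic

The graphs are NOT isomorphic.

Degrees in G1: deg(0)=5, deg(1)=5, deg(2)=5, deg(3)=1, deg(4)=4, deg(5)=3, deg(6)=5, deg(7)=1, deg(8)=3.
Sorted degree sequence of G1: [5, 5, 5, 5, 4, 3, 3, 1, 1].
Degrees in G2: deg(0)=6, deg(1)=5, deg(2)=6, deg(3)=1, deg(4)=3, deg(5)=5, deg(6)=6, deg(7)=5, deg(8)=5.
Sorted degree sequence of G2: [6, 6, 6, 5, 5, 5, 5, 3, 1].
The (sorted) degree sequence is an isomorphism invariant, so since G1 and G2 have different degree sequences they cannot be isomorphic.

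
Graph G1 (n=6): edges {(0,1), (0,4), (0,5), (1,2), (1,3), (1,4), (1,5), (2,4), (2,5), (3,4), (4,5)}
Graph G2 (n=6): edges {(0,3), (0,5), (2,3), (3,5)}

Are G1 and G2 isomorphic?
No, not isomorphic

The graphs are NOT isomorphic.

Connected components of G1: 1 component(s) with vertex sets [[0, 1, 2, 3, 4, 5]], sizes [6].
Connected components of G2: 3 component(s) with vertex sets [[1], [4], [0, 2, 3, 5]], sizes [1, 1, 4].
The number of connected components (and the multiset of component sizes) is an isomorphism invariant — an isomorphism maps each component of G1 bijectively onto a component of G2. Since G1 has 1 component(s) and G2 has 3, they cannot be isomorphic.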